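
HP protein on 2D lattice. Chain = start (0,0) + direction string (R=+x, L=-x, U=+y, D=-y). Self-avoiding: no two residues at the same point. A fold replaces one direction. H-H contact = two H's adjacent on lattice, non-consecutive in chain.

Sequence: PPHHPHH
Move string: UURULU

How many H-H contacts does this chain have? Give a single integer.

Positions: [(0, 0), (0, 1), (0, 2), (1, 2), (1, 3), (0, 3), (0, 4)]
H-H contact: residue 2 @(0,2) - residue 5 @(0, 3)

Answer: 1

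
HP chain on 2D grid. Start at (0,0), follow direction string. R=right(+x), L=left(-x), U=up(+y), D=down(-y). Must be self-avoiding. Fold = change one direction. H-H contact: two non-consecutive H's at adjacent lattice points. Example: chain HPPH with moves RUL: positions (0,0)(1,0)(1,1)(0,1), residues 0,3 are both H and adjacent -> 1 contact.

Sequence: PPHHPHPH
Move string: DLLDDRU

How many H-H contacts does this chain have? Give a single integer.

Positions: [(0, 0), (0, -1), (-1, -1), (-2, -1), (-2, -2), (-2, -3), (-1, -3), (-1, -2)]
H-H contact: residue 2 @(-1,-1) - residue 7 @(-1, -2)

Answer: 1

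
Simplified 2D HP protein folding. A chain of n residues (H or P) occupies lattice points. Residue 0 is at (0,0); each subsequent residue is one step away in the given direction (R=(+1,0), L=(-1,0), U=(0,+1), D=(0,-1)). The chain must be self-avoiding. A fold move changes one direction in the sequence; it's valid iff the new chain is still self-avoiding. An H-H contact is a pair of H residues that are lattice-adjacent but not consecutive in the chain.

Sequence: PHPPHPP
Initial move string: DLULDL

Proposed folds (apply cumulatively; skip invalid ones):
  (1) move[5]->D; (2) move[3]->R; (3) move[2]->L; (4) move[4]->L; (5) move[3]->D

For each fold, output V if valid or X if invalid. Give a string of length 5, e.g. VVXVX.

Answer: VXVVV

Derivation:
Initial: DLULDL -> [(0, 0), (0, -1), (-1, -1), (-1, 0), (-2, 0), (-2, -1), (-3, -1)]
Fold 1: move[5]->D => DLULDD VALID
Fold 2: move[3]->R => DLURDD INVALID (collision), skipped
Fold 3: move[2]->L => DLLLDD VALID
Fold 4: move[4]->L => DLLLLD VALID
Fold 5: move[3]->D => DLLDLD VALID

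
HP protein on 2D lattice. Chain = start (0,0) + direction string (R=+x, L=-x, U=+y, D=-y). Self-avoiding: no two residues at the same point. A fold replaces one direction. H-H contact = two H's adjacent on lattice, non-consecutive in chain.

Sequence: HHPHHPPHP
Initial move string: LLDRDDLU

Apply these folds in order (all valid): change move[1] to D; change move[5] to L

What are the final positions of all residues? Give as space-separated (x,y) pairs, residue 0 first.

Initial moves: LLDRDDLU
Fold: move[1]->D => LDDRDDLU (positions: [(0, 0), (-1, 0), (-1, -1), (-1, -2), (0, -2), (0, -3), (0, -4), (-1, -4), (-1, -3)])
Fold: move[5]->L => LDDRDLLU (positions: [(0, 0), (-1, 0), (-1, -1), (-1, -2), (0, -2), (0, -3), (-1, -3), (-2, -3), (-2, -2)])

Answer: (0,0) (-1,0) (-1,-1) (-1,-2) (0,-2) (0,-3) (-1,-3) (-2,-3) (-2,-2)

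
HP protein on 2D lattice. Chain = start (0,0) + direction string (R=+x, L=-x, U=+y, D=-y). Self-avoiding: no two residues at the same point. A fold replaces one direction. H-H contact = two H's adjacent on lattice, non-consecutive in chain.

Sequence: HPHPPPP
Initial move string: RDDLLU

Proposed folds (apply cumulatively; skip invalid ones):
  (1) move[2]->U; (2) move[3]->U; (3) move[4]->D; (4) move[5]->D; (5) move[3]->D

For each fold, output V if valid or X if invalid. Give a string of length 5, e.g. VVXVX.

Answer: XXXVV

Derivation:
Initial: RDDLLU -> [(0, 0), (1, 0), (1, -1), (1, -2), (0, -2), (-1, -2), (-1, -1)]
Fold 1: move[2]->U => RDULLU INVALID (collision), skipped
Fold 2: move[3]->U => RDDULU INVALID (collision), skipped
Fold 3: move[4]->D => RDDLDU INVALID (collision), skipped
Fold 4: move[5]->D => RDDLLD VALID
Fold 5: move[3]->D => RDDDLD VALID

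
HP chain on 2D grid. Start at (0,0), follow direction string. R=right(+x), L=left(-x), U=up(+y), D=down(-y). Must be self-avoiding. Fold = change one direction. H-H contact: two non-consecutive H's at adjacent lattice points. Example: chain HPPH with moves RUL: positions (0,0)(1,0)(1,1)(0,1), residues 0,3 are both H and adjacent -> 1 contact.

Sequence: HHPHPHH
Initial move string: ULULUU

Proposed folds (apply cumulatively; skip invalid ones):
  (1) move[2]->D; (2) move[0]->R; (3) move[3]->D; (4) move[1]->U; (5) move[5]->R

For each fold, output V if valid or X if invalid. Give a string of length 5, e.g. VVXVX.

Initial: ULULUU -> [(0, 0), (0, 1), (-1, 1), (-1, 2), (-2, 2), (-2, 3), (-2, 4)]
Fold 1: move[2]->D => ULDLUU VALID
Fold 2: move[0]->R => RLDLUU INVALID (collision), skipped
Fold 3: move[3]->D => ULDDUU INVALID (collision), skipped
Fold 4: move[1]->U => UUDLUU INVALID (collision), skipped
Fold 5: move[5]->R => ULDLUR INVALID (collision), skipped

Answer: VXXXX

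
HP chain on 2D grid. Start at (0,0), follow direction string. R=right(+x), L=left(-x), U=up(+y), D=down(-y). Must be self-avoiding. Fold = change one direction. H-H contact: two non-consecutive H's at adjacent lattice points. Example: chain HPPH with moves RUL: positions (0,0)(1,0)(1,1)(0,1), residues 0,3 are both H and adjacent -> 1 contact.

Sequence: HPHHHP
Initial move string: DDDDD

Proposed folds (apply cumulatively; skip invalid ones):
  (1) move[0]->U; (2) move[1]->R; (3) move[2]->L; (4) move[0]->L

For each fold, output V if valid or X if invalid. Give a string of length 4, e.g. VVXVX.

Initial: DDDDD -> [(0, 0), (0, -1), (0, -2), (0, -3), (0, -4), (0, -5)]
Fold 1: move[0]->U => UDDDD INVALID (collision), skipped
Fold 2: move[1]->R => DRDDD VALID
Fold 3: move[2]->L => DRLDD INVALID (collision), skipped
Fold 4: move[0]->L => LRDDD INVALID (collision), skipped

Answer: XVXX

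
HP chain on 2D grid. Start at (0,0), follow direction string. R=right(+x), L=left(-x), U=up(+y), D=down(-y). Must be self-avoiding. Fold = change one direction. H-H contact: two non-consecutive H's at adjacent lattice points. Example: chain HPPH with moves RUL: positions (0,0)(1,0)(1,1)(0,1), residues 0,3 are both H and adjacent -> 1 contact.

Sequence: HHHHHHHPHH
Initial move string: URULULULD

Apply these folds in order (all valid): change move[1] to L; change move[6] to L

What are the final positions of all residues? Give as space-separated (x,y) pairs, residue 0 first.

Answer: (0,0) (0,1) (-1,1) (-1,2) (-2,2) (-2,3) (-3,3) (-4,3) (-5,3) (-5,2)

Derivation:
Initial moves: URULULULD
Fold: move[1]->L => ULULULULD (positions: [(0, 0), (0, 1), (-1, 1), (-1, 2), (-2, 2), (-2, 3), (-3, 3), (-3, 4), (-4, 4), (-4, 3)])
Fold: move[6]->L => ULULULLLD (positions: [(0, 0), (0, 1), (-1, 1), (-1, 2), (-2, 2), (-2, 3), (-3, 3), (-4, 3), (-5, 3), (-5, 2)])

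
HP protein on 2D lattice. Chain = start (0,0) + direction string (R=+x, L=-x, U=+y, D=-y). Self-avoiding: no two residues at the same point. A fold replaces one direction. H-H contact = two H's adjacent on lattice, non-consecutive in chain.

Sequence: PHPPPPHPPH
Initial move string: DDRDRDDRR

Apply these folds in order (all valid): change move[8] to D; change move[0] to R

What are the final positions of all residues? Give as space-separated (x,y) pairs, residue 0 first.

Initial moves: DDRDRDDRR
Fold: move[8]->D => DDRDRDDRD (positions: [(0, 0), (0, -1), (0, -2), (1, -2), (1, -3), (2, -3), (2, -4), (2, -5), (3, -5), (3, -6)])
Fold: move[0]->R => RDRDRDDRD (positions: [(0, 0), (1, 0), (1, -1), (2, -1), (2, -2), (3, -2), (3, -3), (3, -4), (4, -4), (4, -5)])

Answer: (0,0) (1,0) (1,-1) (2,-1) (2,-2) (3,-2) (3,-3) (3,-4) (4,-4) (4,-5)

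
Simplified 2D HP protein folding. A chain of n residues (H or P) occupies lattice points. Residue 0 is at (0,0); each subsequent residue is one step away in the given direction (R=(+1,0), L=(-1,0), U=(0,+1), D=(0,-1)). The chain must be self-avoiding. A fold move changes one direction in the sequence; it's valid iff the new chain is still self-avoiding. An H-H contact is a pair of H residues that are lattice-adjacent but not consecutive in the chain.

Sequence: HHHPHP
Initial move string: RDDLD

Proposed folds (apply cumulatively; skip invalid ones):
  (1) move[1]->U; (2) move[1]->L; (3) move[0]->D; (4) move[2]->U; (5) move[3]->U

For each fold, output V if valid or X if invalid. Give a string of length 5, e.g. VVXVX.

Initial: RDDLD -> [(0, 0), (1, 0), (1, -1), (1, -2), (0, -2), (0, -3)]
Fold 1: move[1]->U => RUDLD INVALID (collision), skipped
Fold 2: move[1]->L => RLDLD INVALID (collision), skipped
Fold 3: move[0]->D => DDDLD VALID
Fold 4: move[2]->U => DDULD INVALID (collision), skipped
Fold 5: move[3]->U => DDDUD INVALID (collision), skipped

Answer: XXVXX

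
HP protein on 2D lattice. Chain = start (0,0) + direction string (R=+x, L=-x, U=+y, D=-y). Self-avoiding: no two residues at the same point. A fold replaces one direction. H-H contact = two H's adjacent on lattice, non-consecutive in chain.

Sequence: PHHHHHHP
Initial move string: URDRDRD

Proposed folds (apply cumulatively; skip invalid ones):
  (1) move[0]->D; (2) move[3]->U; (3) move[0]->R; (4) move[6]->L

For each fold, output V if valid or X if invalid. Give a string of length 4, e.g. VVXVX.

Initial: URDRDRD -> [(0, 0), (0, 1), (1, 1), (1, 0), (2, 0), (2, -1), (3, -1), (3, -2)]
Fold 1: move[0]->D => DRDRDRD VALID
Fold 2: move[3]->U => DRDUDRD INVALID (collision), skipped
Fold 3: move[0]->R => RRDRDRD VALID
Fold 4: move[6]->L => RRDRDRL INVALID (collision), skipped

Answer: VXVX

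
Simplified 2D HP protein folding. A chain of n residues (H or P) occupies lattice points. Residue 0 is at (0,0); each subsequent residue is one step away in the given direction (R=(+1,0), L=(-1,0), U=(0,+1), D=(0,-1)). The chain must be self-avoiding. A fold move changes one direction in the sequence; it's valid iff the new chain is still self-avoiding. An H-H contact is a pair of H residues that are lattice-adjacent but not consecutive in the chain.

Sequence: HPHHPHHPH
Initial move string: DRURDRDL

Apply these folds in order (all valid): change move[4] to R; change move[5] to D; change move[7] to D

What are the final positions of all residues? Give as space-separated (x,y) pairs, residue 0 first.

Initial moves: DRURDRDL
Fold: move[4]->R => DRURRRDL (positions: [(0, 0), (0, -1), (1, -1), (1, 0), (2, 0), (3, 0), (4, 0), (4, -1), (3, -1)])
Fold: move[5]->D => DRURRDDL (positions: [(0, 0), (0, -1), (1, -1), (1, 0), (2, 0), (3, 0), (3, -1), (3, -2), (2, -2)])
Fold: move[7]->D => DRURRDDD (positions: [(0, 0), (0, -1), (1, -1), (1, 0), (2, 0), (3, 0), (3, -1), (3, -2), (3, -3)])

Answer: (0,0) (0,-1) (1,-1) (1,0) (2,0) (3,0) (3,-1) (3,-2) (3,-3)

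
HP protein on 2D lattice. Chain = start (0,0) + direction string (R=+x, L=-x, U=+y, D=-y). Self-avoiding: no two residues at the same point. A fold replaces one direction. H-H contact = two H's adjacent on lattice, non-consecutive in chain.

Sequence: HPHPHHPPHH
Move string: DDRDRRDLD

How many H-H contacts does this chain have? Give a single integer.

Answer: 1

Derivation:
Positions: [(0, 0), (0, -1), (0, -2), (1, -2), (1, -3), (2, -3), (3, -3), (3, -4), (2, -4), (2, -5)]
H-H contact: residue 5 @(2,-3) - residue 8 @(2, -4)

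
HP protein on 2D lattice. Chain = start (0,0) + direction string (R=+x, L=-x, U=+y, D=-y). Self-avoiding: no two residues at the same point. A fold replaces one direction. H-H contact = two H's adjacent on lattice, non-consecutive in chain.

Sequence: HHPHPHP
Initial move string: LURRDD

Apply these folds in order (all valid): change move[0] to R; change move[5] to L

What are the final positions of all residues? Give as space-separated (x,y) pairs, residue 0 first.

Initial moves: LURRDD
Fold: move[0]->R => RURRDD (positions: [(0, 0), (1, 0), (1, 1), (2, 1), (3, 1), (3, 0), (3, -1)])
Fold: move[5]->L => RURRDL (positions: [(0, 0), (1, 0), (1, 1), (2, 1), (3, 1), (3, 0), (2, 0)])

Answer: (0,0) (1,0) (1,1) (2,1) (3,1) (3,0) (2,0)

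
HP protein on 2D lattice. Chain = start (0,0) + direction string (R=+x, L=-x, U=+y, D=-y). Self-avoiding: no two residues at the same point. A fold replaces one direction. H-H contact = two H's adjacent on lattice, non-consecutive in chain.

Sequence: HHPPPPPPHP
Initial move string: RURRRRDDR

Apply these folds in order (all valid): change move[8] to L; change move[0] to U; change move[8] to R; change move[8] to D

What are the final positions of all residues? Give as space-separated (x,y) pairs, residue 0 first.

Answer: (0,0) (0,1) (0,2) (1,2) (2,2) (3,2) (4,2) (4,1) (4,0) (4,-1)

Derivation:
Initial moves: RURRRRDDR
Fold: move[8]->L => RURRRRDDL (positions: [(0, 0), (1, 0), (1, 1), (2, 1), (3, 1), (4, 1), (5, 1), (5, 0), (5, -1), (4, -1)])
Fold: move[0]->U => UURRRRDDL (positions: [(0, 0), (0, 1), (0, 2), (1, 2), (2, 2), (3, 2), (4, 2), (4, 1), (4, 0), (3, 0)])
Fold: move[8]->R => UURRRRDDR (positions: [(0, 0), (0, 1), (0, 2), (1, 2), (2, 2), (3, 2), (4, 2), (4, 1), (4, 0), (5, 0)])
Fold: move[8]->D => UURRRRDDD (positions: [(0, 0), (0, 1), (0, 2), (1, 2), (2, 2), (3, 2), (4, 2), (4, 1), (4, 0), (4, -1)])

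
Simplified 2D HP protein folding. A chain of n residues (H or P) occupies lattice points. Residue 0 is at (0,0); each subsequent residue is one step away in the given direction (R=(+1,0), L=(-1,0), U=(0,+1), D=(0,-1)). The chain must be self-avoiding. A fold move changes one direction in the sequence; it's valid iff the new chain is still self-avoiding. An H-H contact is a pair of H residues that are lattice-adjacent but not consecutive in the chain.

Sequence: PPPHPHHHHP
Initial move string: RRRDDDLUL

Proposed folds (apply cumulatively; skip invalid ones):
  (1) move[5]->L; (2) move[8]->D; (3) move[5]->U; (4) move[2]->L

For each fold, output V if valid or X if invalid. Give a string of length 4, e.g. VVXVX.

Initial: RRRDDDLUL -> [(0, 0), (1, 0), (2, 0), (3, 0), (3, -1), (3, -2), (3, -3), (2, -3), (2, -2), (1, -2)]
Fold 1: move[5]->L => RRRDDLLUL VALID
Fold 2: move[8]->D => RRRDDLLUD INVALID (collision), skipped
Fold 3: move[5]->U => RRRDDULUL INVALID (collision), skipped
Fold 4: move[2]->L => RRLDDLLUL INVALID (collision), skipped

Answer: VXXX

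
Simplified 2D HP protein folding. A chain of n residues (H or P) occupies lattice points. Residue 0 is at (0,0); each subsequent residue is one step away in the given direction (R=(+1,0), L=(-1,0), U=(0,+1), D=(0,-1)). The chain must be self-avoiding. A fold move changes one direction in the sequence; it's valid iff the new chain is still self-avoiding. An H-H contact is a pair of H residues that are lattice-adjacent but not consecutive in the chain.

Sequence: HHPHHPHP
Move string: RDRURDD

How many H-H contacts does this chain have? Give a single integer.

Answer: 2

Derivation:
Positions: [(0, 0), (1, 0), (1, -1), (2, -1), (2, 0), (3, 0), (3, -1), (3, -2)]
H-H contact: residue 1 @(1,0) - residue 4 @(2, 0)
H-H contact: residue 3 @(2,-1) - residue 6 @(3, -1)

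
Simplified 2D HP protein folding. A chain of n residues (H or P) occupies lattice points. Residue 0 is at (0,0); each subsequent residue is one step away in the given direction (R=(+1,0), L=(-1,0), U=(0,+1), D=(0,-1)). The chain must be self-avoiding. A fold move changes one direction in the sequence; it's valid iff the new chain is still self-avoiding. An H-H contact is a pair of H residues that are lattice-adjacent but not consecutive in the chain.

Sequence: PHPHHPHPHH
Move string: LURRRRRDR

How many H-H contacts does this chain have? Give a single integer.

Answer: 0

Derivation:
Positions: [(0, 0), (-1, 0), (-1, 1), (0, 1), (1, 1), (2, 1), (3, 1), (4, 1), (4, 0), (5, 0)]
No H-H contacts found.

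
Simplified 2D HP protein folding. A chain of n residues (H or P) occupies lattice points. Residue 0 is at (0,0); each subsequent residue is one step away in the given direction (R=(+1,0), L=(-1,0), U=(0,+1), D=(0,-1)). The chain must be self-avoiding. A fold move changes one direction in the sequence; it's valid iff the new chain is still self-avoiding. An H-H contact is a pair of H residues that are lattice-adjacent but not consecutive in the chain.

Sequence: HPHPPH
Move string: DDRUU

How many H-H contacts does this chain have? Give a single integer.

Positions: [(0, 0), (0, -1), (0, -2), (1, -2), (1, -1), (1, 0)]
H-H contact: residue 0 @(0,0) - residue 5 @(1, 0)

Answer: 1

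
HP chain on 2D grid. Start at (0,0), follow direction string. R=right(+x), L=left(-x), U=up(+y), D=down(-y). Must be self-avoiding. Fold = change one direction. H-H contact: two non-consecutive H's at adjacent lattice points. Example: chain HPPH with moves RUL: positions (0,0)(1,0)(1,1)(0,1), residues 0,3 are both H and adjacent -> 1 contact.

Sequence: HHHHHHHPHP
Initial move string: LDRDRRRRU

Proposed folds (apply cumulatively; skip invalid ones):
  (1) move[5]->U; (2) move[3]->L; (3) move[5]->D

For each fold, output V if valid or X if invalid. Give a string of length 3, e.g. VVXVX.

Initial: LDRDRRRRU -> [(0, 0), (-1, 0), (-1, -1), (0, -1), (0, -2), (1, -2), (2, -2), (3, -2), (4, -2), (4, -1)]
Fold 1: move[5]->U => LDRDRURRU VALID
Fold 2: move[3]->L => LDRLRURRU INVALID (collision), skipped
Fold 3: move[5]->D => LDRDRDRRU VALID

Answer: VXV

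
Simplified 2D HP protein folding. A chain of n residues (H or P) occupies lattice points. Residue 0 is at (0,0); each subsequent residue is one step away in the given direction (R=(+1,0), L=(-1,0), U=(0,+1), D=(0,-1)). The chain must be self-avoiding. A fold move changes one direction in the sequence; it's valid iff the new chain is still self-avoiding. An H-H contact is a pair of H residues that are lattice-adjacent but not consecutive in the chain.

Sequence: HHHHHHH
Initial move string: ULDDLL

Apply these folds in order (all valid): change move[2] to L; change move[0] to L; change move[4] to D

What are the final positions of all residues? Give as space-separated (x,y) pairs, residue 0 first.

Answer: (0,0) (-1,0) (-2,0) (-3,0) (-3,-1) (-3,-2) (-4,-2)

Derivation:
Initial moves: ULDDLL
Fold: move[2]->L => ULLDLL (positions: [(0, 0), (0, 1), (-1, 1), (-2, 1), (-2, 0), (-3, 0), (-4, 0)])
Fold: move[0]->L => LLLDLL (positions: [(0, 0), (-1, 0), (-2, 0), (-3, 0), (-3, -1), (-4, -1), (-5, -1)])
Fold: move[4]->D => LLLDDL (positions: [(0, 0), (-1, 0), (-2, 0), (-3, 0), (-3, -1), (-3, -2), (-4, -2)])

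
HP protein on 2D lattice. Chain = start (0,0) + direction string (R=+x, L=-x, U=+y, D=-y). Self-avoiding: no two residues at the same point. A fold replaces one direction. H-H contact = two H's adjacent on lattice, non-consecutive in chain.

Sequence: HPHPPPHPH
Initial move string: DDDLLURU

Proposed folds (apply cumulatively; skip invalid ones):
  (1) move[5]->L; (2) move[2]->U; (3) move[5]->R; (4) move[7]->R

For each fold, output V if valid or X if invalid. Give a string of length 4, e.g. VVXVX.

Answer: XXXX

Derivation:
Initial: DDDLLURU -> [(0, 0), (0, -1), (0, -2), (0, -3), (-1, -3), (-2, -3), (-2, -2), (-1, -2), (-1, -1)]
Fold 1: move[5]->L => DDDLLLRU INVALID (collision), skipped
Fold 2: move[2]->U => DDULLURU INVALID (collision), skipped
Fold 3: move[5]->R => DDDLLRRU INVALID (collision), skipped
Fold 4: move[7]->R => DDDLLURR INVALID (collision), skipped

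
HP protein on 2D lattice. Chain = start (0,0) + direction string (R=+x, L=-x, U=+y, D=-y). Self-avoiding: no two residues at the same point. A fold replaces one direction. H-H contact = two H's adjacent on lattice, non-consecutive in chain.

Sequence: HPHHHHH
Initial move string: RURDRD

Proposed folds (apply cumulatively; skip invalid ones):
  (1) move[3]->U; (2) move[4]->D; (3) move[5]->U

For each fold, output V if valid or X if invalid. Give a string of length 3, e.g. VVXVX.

Answer: VXV

Derivation:
Initial: RURDRD -> [(0, 0), (1, 0), (1, 1), (2, 1), (2, 0), (3, 0), (3, -1)]
Fold 1: move[3]->U => RURURD VALID
Fold 2: move[4]->D => RURUDD INVALID (collision), skipped
Fold 3: move[5]->U => RURURU VALID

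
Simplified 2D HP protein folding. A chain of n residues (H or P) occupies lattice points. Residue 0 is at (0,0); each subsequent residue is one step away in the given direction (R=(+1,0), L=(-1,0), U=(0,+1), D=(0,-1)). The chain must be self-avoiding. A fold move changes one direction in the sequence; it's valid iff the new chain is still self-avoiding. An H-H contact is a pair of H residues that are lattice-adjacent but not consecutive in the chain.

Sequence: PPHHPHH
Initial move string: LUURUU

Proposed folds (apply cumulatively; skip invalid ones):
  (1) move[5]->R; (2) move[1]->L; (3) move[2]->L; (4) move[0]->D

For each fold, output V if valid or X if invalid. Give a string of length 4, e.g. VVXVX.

Answer: VVXX

Derivation:
Initial: LUURUU -> [(0, 0), (-1, 0), (-1, 1), (-1, 2), (0, 2), (0, 3), (0, 4)]
Fold 1: move[5]->R => LUURUR VALID
Fold 2: move[1]->L => LLURUR VALID
Fold 3: move[2]->L => LLLRUR INVALID (collision), skipped
Fold 4: move[0]->D => DLURUR INVALID (collision), skipped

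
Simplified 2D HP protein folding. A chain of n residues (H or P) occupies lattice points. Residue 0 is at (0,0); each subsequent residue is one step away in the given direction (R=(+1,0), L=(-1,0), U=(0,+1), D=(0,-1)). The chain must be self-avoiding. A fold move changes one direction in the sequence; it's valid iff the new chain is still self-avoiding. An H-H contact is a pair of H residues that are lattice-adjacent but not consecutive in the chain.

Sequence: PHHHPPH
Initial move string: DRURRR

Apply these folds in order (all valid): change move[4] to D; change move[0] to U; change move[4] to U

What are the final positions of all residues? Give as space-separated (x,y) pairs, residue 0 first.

Answer: (0,0) (0,1) (1,1) (1,2) (2,2) (2,3) (3,3)

Derivation:
Initial moves: DRURRR
Fold: move[4]->D => DRURDR (positions: [(0, 0), (0, -1), (1, -1), (1, 0), (2, 0), (2, -1), (3, -1)])
Fold: move[0]->U => URURDR (positions: [(0, 0), (0, 1), (1, 1), (1, 2), (2, 2), (2, 1), (3, 1)])
Fold: move[4]->U => URURUR (positions: [(0, 0), (0, 1), (1, 1), (1, 2), (2, 2), (2, 3), (3, 3)])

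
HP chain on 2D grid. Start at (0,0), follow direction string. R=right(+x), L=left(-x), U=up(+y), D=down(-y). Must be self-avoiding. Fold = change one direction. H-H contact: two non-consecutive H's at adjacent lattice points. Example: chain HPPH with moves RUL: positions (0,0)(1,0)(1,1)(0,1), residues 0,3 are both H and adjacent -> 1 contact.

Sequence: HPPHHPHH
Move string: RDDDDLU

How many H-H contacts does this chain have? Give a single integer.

Positions: [(0, 0), (1, 0), (1, -1), (1, -2), (1, -3), (1, -4), (0, -4), (0, -3)]
H-H contact: residue 4 @(1,-3) - residue 7 @(0, -3)

Answer: 1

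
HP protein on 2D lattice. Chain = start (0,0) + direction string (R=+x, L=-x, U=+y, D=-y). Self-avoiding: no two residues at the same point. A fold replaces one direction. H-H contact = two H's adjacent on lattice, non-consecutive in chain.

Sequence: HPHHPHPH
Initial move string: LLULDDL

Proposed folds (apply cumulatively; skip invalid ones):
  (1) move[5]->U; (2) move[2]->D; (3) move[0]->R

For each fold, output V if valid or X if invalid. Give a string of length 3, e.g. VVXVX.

Answer: XVX

Derivation:
Initial: LLULDDL -> [(0, 0), (-1, 0), (-2, 0), (-2, 1), (-3, 1), (-3, 0), (-3, -1), (-4, -1)]
Fold 1: move[5]->U => LLULDUL INVALID (collision), skipped
Fold 2: move[2]->D => LLDLDDL VALID
Fold 3: move[0]->R => RLDLDDL INVALID (collision), skipped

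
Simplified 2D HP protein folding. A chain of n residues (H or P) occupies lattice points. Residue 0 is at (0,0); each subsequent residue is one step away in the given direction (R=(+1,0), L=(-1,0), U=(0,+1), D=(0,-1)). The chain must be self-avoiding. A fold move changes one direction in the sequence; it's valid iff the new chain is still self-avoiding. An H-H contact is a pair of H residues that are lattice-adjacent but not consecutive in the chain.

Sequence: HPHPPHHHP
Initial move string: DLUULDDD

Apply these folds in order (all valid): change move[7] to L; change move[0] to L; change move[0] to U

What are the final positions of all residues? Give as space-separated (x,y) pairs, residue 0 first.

Initial moves: DLUULDDD
Fold: move[7]->L => DLUULDDL (positions: [(0, 0), (0, -1), (-1, -1), (-1, 0), (-1, 1), (-2, 1), (-2, 0), (-2, -1), (-3, -1)])
Fold: move[0]->L => LLUULDDL (positions: [(0, 0), (-1, 0), (-2, 0), (-2, 1), (-2, 2), (-3, 2), (-3, 1), (-3, 0), (-4, 0)])
Fold: move[0]->U => ULUULDDL (positions: [(0, 0), (0, 1), (-1, 1), (-1, 2), (-1, 3), (-2, 3), (-2, 2), (-2, 1), (-3, 1)])

Answer: (0,0) (0,1) (-1,1) (-1,2) (-1,3) (-2,3) (-2,2) (-2,1) (-3,1)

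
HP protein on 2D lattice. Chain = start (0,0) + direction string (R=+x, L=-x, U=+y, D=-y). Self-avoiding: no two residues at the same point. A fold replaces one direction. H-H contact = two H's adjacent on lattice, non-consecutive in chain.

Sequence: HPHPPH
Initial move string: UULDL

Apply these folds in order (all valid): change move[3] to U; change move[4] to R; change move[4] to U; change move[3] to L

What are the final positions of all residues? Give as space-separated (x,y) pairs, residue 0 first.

Answer: (0,0) (0,1) (0,2) (-1,2) (-2,2) (-2,3)

Derivation:
Initial moves: UULDL
Fold: move[3]->U => UULUL (positions: [(0, 0), (0, 1), (0, 2), (-1, 2), (-1, 3), (-2, 3)])
Fold: move[4]->R => UULUR (positions: [(0, 0), (0, 1), (0, 2), (-1, 2), (-1, 3), (0, 3)])
Fold: move[4]->U => UULUU (positions: [(0, 0), (0, 1), (0, 2), (-1, 2), (-1, 3), (-1, 4)])
Fold: move[3]->L => UULLU (positions: [(0, 0), (0, 1), (0, 2), (-1, 2), (-2, 2), (-2, 3)])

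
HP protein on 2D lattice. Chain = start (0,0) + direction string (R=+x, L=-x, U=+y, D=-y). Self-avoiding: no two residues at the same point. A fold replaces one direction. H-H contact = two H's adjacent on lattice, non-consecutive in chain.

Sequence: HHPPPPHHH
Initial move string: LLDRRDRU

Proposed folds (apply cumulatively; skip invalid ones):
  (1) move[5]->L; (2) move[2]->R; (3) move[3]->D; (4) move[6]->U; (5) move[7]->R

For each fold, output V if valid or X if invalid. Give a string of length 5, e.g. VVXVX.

Initial: LLDRRDRU -> [(0, 0), (-1, 0), (-2, 0), (-2, -1), (-1, -1), (0, -1), (0, -2), (1, -2), (1, -1)]
Fold 1: move[5]->L => LLDRRLRU INVALID (collision), skipped
Fold 2: move[2]->R => LLRRRDRU INVALID (collision), skipped
Fold 3: move[3]->D => LLDDRDRU VALID
Fold 4: move[6]->U => LLDDRDUU INVALID (collision), skipped
Fold 5: move[7]->R => LLDDRDRR VALID

Answer: XXVXV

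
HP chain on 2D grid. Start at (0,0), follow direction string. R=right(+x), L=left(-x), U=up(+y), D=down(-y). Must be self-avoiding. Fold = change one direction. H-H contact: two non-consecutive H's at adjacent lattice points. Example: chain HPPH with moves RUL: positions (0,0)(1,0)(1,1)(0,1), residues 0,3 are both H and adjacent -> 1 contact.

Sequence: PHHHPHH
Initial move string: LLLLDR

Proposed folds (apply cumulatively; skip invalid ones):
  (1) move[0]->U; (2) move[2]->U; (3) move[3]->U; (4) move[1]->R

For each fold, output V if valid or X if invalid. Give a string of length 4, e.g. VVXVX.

Answer: VXXX

Derivation:
Initial: LLLLDR -> [(0, 0), (-1, 0), (-2, 0), (-3, 0), (-4, 0), (-4, -1), (-3, -1)]
Fold 1: move[0]->U => ULLLDR VALID
Fold 2: move[2]->U => ULULDR INVALID (collision), skipped
Fold 3: move[3]->U => ULLUDR INVALID (collision), skipped
Fold 4: move[1]->R => URLLDR INVALID (collision), skipped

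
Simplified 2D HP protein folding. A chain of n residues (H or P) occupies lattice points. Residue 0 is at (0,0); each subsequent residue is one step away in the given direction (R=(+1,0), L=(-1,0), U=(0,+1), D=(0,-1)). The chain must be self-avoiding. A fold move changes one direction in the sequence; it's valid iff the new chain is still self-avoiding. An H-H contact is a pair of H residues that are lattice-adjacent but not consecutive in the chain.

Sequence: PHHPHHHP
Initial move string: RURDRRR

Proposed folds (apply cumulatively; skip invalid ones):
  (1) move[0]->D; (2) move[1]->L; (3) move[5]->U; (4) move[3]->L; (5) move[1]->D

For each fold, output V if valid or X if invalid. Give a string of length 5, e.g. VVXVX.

Answer: XXVXV

Derivation:
Initial: RURDRRR -> [(0, 0), (1, 0), (1, 1), (2, 1), (2, 0), (3, 0), (4, 0), (5, 0)]
Fold 1: move[0]->D => DURDRRR INVALID (collision), skipped
Fold 2: move[1]->L => RLRDRRR INVALID (collision), skipped
Fold 3: move[5]->U => RURDRUR VALID
Fold 4: move[3]->L => RURLRUR INVALID (collision), skipped
Fold 5: move[1]->D => RDRDRUR VALID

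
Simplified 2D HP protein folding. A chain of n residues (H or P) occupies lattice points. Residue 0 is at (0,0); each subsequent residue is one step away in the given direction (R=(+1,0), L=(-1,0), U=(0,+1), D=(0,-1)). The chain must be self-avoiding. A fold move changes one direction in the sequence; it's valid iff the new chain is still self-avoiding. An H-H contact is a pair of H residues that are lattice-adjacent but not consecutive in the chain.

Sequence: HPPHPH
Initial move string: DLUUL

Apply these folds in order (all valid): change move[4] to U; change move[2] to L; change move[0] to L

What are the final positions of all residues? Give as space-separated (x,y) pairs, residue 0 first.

Answer: (0,0) (-1,0) (-2,0) (-3,0) (-3,1) (-3,2)

Derivation:
Initial moves: DLUUL
Fold: move[4]->U => DLUUU (positions: [(0, 0), (0, -1), (-1, -1), (-1, 0), (-1, 1), (-1, 2)])
Fold: move[2]->L => DLLUU (positions: [(0, 0), (0, -1), (-1, -1), (-2, -1), (-2, 0), (-2, 1)])
Fold: move[0]->L => LLLUU (positions: [(0, 0), (-1, 0), (-2, 0), (-3, 0), (-3, 1), (-3, 2)])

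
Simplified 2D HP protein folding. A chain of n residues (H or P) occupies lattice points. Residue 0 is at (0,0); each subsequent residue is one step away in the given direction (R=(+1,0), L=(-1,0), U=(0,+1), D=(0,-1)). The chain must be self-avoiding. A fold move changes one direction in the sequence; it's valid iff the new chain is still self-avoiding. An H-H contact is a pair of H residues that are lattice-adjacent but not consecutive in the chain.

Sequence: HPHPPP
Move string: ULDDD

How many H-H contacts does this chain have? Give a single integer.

Positions: [(0, 0), (0, 1), (-1, 1), (-1, 0), (-1, -1), (-1, -2)]
No H-H contacts found.

Answer: 0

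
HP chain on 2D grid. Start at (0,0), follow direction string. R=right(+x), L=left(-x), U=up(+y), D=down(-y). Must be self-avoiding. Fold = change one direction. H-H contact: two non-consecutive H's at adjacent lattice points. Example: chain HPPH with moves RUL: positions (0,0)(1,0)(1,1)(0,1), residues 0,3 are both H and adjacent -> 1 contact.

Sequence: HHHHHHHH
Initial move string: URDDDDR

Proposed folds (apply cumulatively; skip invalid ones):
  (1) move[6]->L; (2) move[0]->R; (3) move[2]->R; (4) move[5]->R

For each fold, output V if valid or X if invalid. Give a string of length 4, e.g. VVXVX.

Answer: VVVX

Derivation:
Initial: URDDDDR -> [(0, 0), (0, 1), (1, 1), (1, 0), (1, -1), (1, -2), (1, -3), (2, -3)]
Fold 1: move[6]->L => URDDDDL VALID
Fold 2: move[0]->R => RRDDDDL VALID
Fold 3: move[2]->R => RRRDDDL VALID
Fold 4: move[5]->R => RRRDDRL INVALID (collision), skipped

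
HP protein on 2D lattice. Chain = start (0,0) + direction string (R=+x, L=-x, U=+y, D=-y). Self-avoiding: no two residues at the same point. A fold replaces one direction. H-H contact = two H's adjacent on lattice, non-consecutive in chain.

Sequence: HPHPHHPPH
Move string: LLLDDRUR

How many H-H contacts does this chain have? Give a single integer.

Answer: 0

Derivation:
Positions: [(0, 0), (-1, 0), (-2, 0), (-3, 0), (-3, -1), (-3, -2), (-2, -2), (-2, -1), (-1, -1)]
No H-H contacts found.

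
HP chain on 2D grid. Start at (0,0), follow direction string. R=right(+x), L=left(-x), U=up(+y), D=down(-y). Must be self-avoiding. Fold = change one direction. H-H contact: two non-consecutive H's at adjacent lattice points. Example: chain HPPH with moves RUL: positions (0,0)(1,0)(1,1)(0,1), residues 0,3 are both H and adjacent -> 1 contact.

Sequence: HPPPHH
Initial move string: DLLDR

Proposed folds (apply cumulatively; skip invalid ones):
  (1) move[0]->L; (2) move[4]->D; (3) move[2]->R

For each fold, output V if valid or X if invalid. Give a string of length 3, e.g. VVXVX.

Answer: VVX

Derivation:
Initial: DLLDR -> [(0, 0), (0, -1), (-1, -1), (-2, -1), (-2, -2), (-1, -2)]
Fold 1: move[0]->L => LLLDR VALID
Fold 2: move[4]->D => LLLDD VALID
Fold 3: move[2]->R => LLRDD INVALID (collision), skipped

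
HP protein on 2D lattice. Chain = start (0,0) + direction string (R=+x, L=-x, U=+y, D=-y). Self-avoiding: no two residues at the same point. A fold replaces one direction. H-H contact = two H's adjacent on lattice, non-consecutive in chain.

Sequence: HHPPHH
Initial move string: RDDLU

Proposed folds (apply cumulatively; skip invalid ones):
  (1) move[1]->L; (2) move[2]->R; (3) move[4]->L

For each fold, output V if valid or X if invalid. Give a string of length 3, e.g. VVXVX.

Answer: XXV

Derivation:
Initial: RDDLU -> [(0, 0), (1, 0), (1, -1), (1, -2), (0, -2), (0, -1)]
Fold 1: move[1]->L => RLDLU INVALID (collision), skipped
Fold 2: move[2]->R => RDRLU INVALID (collision), skipped
Fold 3: move[4]->L => RDDLL VALID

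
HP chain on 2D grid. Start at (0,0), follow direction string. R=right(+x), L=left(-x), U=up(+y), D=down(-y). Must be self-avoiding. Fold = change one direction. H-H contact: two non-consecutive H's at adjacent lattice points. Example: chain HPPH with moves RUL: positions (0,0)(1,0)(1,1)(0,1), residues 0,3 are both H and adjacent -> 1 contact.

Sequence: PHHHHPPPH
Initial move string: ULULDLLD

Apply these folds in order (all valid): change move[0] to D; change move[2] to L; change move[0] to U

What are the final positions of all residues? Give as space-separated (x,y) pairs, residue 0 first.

Initial moves: ULULDLLD
Fold: move[0]->D => DLULDLLD (positions: [(0, 0), (0, -1), (-1, -1), (-1, 0), (-2, 0), (-2, -1), (-3, -1), (-4, -1), (-4, -2)])
Fold: move[2]->L => DLLLDLLD (positions: [(0, 0), (0, -1), (-1, -1), (-2, -1), (-3, -1), (-3, -2), (-4, -2), (-5, -2), (-5, -3)])
Fold: move[0]->U => ULLLDLLD (positions: [(0, 0), (0, 1), (-1, 1), (-2, 1), (-3, 1), (-3, 0), (-4, 0), (-5, 0), (-5, -1)])

Answer: (0,0) (0,1) (-1,1) (-2,1) (-3,1) (-3,0) (-4,0) (-5,0) (-5,-1)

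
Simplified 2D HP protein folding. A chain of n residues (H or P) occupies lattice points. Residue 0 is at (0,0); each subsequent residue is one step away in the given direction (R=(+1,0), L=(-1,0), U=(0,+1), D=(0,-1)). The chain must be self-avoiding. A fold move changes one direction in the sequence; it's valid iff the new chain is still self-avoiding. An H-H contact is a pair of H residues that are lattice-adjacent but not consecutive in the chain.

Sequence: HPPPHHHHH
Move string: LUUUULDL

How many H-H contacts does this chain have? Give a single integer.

Positions: [(0, 0), (-1, 0), (-1, 1), (-1, 2), (-1, 3), (-1, 4), (-2, 4), (-2, 3), (-3, 3)]
H-H contact: residue 4 @(-1,3) - residue 7 @(-2, 3)

Answer: 1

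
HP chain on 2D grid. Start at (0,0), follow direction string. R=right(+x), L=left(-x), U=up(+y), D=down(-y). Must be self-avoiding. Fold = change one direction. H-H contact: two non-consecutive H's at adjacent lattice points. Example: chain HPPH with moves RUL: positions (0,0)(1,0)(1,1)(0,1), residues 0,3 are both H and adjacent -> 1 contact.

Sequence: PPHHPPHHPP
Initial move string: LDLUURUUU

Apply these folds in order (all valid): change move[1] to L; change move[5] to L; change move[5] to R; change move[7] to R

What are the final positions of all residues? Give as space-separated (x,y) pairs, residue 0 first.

Initial moves: LDLUURUUU
Fold: move[1]->L => LLLUURUUU (positions: [(0, 0), (-1, 0), (-2, 0), (-3, 0), (-3, 1), (-3, 2), (-2, 2), (-2, 3), (-2, 4), (-2, 5)])
Fold: move[5]->L => LLLUULUUU (positions: [(0, 0), (-1, 0), (-2, 0), (-3, 0), (-3, 1), (-3, 2), (-4, 2), (-4, 3), (-4, 4), (-4, 5)])
Fold: move[5]->R => LLLUURUUU (positions: [(0, 0), (-1, 0), (-2, 0), (-3, 0), (-3, 1), (-3, 2), (-2, 2), (-2, 3), (-2, 4), (-2, 5)])
Fold: move[7]->R => LLLUURURU (positions: [(0, 0), (-1, 0), (-2, 0), (-3, 0), (-3, 1), (-3, 2), (-2, 2), (-2, 3), (-1, 3), (-1, 4)])

Answer: (0,0) (-1,0) (-2,0) (-3,0) (-3,1) (-3,2) (-2,2) (-2,3) (-1,3) (-1,4)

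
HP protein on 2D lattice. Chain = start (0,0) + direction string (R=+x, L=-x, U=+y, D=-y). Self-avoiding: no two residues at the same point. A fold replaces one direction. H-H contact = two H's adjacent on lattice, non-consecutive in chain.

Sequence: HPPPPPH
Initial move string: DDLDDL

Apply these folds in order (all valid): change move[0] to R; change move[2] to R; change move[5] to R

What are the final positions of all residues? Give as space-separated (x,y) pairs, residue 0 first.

Initial moves: DDLDDL
Fold: move[0]->R => RDLDDL (positions: [(0, 0), (1, 0), (1, -1), (0, -1), (0, -2), (0, -3), (-1, -3)])
Fold: move[2]->R => RDRDDL (positions: [(0, 0), (1, 0), (1, -1), (2, -1), (2, -2), (2, -3), (1, -3)])
Fold: move[5]->R => RDRDDR (positions: [(0, 0), (1, 0), (1, -1), (2, -1), (2, -2), (2, -3), (3, -3)])

Answer: (0,0) (1,0) (1,-1) (2,-1) (2,-2) (2,-3) (3,-3)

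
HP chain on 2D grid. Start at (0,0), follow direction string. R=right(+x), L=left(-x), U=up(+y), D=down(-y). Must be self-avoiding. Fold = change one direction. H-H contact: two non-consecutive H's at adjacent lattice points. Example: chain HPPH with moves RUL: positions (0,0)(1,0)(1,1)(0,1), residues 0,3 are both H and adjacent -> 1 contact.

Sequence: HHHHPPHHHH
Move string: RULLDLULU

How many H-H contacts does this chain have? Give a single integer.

Positions: [(0, 0), (1, 0), (1, 1), (0, 1), (-1, 1), (-1, 0), (-2, 0), (-2, 1), (-3, 1), (-3, 2)]
H-H contact: residue 0 @(0,0) - residue 3 @(0, 1)

Answer: 1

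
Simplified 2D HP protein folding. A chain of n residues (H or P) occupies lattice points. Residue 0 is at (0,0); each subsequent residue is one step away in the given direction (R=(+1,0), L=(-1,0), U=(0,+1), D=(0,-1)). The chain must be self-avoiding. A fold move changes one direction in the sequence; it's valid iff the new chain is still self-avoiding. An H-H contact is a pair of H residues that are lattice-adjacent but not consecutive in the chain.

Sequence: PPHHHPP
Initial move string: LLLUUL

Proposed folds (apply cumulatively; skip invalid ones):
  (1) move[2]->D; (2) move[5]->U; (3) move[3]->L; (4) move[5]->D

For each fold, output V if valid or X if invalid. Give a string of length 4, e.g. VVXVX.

Answer: XVVX

Derivation:
Initial: LLLUUL -> [(0, 0), (-1, 0), (-2, 0), (-3, 0), (-3, 1), (-3, 2), (-4, 2)]
Fold 1: move[2]->D => LLDUUL INVALID (collision), skipped
Fold 2: move[5]->U => LLLUUU VALID
Fold 3: move[3]->L => LLLLUU VALID
Fold 4: move[5]->D => LLLLUD INVALID (collision), skipped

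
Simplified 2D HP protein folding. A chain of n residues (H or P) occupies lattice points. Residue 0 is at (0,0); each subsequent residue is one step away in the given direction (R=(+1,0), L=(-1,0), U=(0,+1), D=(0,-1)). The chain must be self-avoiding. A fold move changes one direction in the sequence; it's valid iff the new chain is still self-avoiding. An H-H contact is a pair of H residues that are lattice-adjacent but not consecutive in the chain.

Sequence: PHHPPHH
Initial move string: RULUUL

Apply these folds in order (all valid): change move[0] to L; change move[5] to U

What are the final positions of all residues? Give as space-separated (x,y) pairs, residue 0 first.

Answer: (0,0) (-1,0) (-1,1) (-2,1) (-2,2) (-2,3) (-2,4)

Derivation:
Initial moves: RULUUL
Fold: move[0]->L => LULUUL (positions: [(0, 0), (-1, 0), (-1, 1), (-2, 1), (-2, 2), (-2, 3), (-3, 3)])
Fold: move[5]->U => LULUUU (positions: [(0, 0), (-1, 0), (-1, 1), (-2, 1), (-2, 2), (-2, 3), (-2, 4)])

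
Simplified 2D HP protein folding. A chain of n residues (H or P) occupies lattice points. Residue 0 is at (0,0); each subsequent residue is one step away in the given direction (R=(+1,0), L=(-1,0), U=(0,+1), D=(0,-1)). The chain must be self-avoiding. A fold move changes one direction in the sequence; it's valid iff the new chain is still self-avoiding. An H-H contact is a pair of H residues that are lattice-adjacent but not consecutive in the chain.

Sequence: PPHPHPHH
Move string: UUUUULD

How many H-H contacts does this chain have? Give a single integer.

Answer: 1

Derivation:
Positions: [(0, 0), (0, 1), (0, 2), (0, 3), (0, 4), (0, 5), (-1, 5), (-1, 4)]
H-H contact: residue 4 @(0,4) - residue 7 @(-1, 4)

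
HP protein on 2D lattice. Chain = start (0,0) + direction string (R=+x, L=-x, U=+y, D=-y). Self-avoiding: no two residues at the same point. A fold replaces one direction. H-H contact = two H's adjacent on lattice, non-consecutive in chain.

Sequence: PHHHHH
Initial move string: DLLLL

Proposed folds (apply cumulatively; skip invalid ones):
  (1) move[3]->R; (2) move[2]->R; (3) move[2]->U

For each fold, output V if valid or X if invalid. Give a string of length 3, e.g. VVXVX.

Answer: XXV

Derivation:
Initial: DLLLL -> [(0, 0), (0, -1), (-1, -1), (-2, -1), (-3, -1), (-4, -1)]
Fold 1: move[3]->R => DLLRL INVALID (collision), skipped
Fold 2: move[2]->R => DLRLL INVALID (collision), skipped
Fold 3: move[2]->U => DLULL VALID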